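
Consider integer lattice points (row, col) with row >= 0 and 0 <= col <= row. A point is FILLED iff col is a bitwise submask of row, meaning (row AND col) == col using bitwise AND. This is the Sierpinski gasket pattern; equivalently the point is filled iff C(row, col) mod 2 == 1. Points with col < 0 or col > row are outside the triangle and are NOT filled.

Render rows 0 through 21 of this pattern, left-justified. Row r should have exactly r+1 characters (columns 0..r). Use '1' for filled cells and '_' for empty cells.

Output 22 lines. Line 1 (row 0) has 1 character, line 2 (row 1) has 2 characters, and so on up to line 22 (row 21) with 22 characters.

Answer: 1
11
1_1
1111
1___1
11__11
1_1_1_1
11111111
1_______1
11______11
1_1_____1_1
1111____1111
1___1___1___1
11__11__11__11
1_1_1_1_1_1_1_1
1111111111111111
1_______________1
11______________11
1_1_____________1_1
1111____________1111
1___1___________1___1
11__11__________11__11

Derivation:
r0=0: 1
r1=1: 11
r2=10: 1_1
r3=11: 1111
r4=100: 1___1
r5=101: 11__11
r6=110: 1_1_1_1
r7=111: 11111111
r8=1000: 1_______1
r9=1001: 11______11
r10=1010: 1_1_____1_1
r11=1011: 1111____1111
r12=1100: 1___1___1___1
r13=1101: 11__11__11__11
r14=1110: 1_1_1_1_1_1_1_1
r15=1111: 1111111111111111
r16=10000: 1_______________1
r17=10001: 11______________11
r18=10010: 1_1_____________1_1
r19=10011: 1111____________1111
r20=10100: 1___1___________1___1
r21=10101: 11__11__________11__11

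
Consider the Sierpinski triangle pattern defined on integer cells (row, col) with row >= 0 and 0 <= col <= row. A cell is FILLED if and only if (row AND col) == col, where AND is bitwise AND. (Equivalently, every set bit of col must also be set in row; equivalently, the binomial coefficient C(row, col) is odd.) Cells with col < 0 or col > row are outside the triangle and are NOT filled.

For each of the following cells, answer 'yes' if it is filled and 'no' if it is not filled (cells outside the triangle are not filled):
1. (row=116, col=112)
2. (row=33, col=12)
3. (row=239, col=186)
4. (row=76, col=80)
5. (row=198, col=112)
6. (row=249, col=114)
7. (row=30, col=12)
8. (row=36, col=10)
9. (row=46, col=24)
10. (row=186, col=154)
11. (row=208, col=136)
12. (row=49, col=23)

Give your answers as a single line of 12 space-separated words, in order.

(116,112): row=0b1110100, col=0b1110000, row AND col = 0b1110000 = 112; 112 == 112 -> filled
(33,12): row=0b100001, col=0b1100, row AND col = 0b0 = 0; 0 != 12 -> empty
(239,186): row=0b11101111, col=0b10111010, row AND col = 0b10101010 = 170; 170 != 186 -> empty
(76,80): col outside [0, 76] -> not filled
(198,112): row=0b11000110, col=0b1110000, row AND col = 0b1000000 = 64; 64 != 112 -> empty
(249,114): row=0b11111001, col=0b1110010, row AND col = 0b1110000 = 112; 112 != 114 -> empty
(30,12): row=0b11110, col=0b1100, row AND col = 0b1100 = 12; 12 == 12 -> filled
(36,10): row=0b100100, col=0b1010, row AND col = 0b0 = 0; 0 != 10 -> empty
(46,24): row=0b101110, col=0b11000, row AND col = 0b1000 = 8; 8 != 24 -> empty
(186,154): row=0b10111010, col=0b10011010, row AND col = 0b10011010 = 154; 154 == 154 -> filled
(208,136): row=0b11010000, col=0b10001000, row AND col = 0b10000000 = 128; 128 != 136 -> empty
(49,23): row=0b110001, col=0b10111, row AND col = 0b10001 = 17; 17 != 23 -> empty

Answer: yes no no no no no yes no no yes no no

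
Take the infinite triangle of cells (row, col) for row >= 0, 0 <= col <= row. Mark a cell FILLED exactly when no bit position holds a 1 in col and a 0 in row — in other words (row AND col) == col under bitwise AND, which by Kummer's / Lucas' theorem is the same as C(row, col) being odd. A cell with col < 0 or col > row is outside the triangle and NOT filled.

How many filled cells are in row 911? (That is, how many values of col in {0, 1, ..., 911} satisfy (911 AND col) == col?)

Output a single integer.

Answer: 128

Derivation:
911 in binary = 1110001111
popcount(911) = number of 1-bits in 1110001111 = 7
A col c satisfies (911 AND c) == c iff every set bit of c is also set in 911; each of the 7 set bits of 911 can independently be on or off in c.
count = 2^7 = 128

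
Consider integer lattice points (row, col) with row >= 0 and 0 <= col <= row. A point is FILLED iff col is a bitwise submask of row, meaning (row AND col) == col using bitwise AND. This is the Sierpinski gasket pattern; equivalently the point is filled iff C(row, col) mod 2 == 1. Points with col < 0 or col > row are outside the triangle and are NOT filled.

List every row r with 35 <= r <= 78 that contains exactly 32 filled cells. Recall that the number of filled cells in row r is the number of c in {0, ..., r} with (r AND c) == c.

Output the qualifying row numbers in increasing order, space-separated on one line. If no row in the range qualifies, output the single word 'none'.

Answer: 47 55 59 61 62

Derivation:
Row r has 2^popcount(r) filled cells, so we need popcount(r) = log2(32) = 5.
Scan r = 35..78 and keep those with exactly 5 one-bits:
r=35=100011 popcount=3 -> skip
r=36=100100 popcount=2 -> skip
r=37=100101 popcount=3 -> skip
r=38=100110 popcount=3 -> skip
r=39=100111 popcount=4 -> skip
r=40=101000 popcount=2 -> skip
r=41=101001 popcount=3 -> skip
r=42=101010 popcount=3 -> skip
r=43=101011 popcount=4 -> skip
r=44=101100 popcount=3 -> skip
r=45=101101 popcount=4 -> skip
r=46=101110 popcount=4 -> skip
r=47=101111 popcount=5 -> KEEP
r=48=110000 popcount=2 -> skip
r=49=110001 popcount=3 -> skip
r=50=110010 popcount=3 -> skip
r=51=110011 popcount=4 -> skip
r=52=110100 popcount=3 -> skip
r=53=110101 popcount=4 -> skip
r=54=110110 popcount=4 -> skip
r=55=110111 popcount=5 -> KEEP
r=56=111000 popcount=3 -> skip
r=57=111001 popcount=4 -> skip
r=58=111010 popcount=4 -> skip
r=59=111011 popcount=5 -> KEEP
r=60=111100 popcount=4 -> skip
r=61=111101 popcount=5 -> KEEP
r=62=111110 popcount=5 -> KEEP
r=63=111111 popcount=6 -> skip
r=64=1000000 popcount=1 -> skip
r=65=1000001 popcount=2 -> skip
r=66=1000010 popcount=2 -> skip
r=67=1000011 popcount=3 -> skip
r=68=1000100 popcount=2 -> skip
r=69=1000101 popcount=3 -> skip
r=70=1000110 popcount=3 -> skip
r=71=1000111 popcount=4 -> skip
r=72=1001000 popcount=2 -> skip
r=73=1001001 popcount=3 -> skip
r=74=1001010 popcount=3 -> skip
r=75=1001011 popcount=4 -> skip
r=76=1001100 popcount=3 -> skip
r=77=1001101 popcount=4 -> skip
r=78=1001110 popcount=4 -> skip
Kept rows: 47 55 59 61 62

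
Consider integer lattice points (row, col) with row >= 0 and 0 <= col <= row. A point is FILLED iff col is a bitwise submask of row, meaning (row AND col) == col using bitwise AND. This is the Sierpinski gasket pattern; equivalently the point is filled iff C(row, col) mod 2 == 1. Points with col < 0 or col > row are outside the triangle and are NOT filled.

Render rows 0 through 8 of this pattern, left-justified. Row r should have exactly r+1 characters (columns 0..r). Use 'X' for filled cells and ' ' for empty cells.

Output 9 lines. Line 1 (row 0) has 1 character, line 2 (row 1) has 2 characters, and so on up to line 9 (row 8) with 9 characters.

r0=0: X
r1=1: XX
r2=10: X X
r3=11: XXXX
r4=100: X   X
r5=101: XX  XX
r6=110: X X X X
r7=111: XXXXXXXX
r8=1000: X       X

Answer: X
XX
X X
XXXX
X   X
XX  XX
X X X X
XXXXXXXX
X       X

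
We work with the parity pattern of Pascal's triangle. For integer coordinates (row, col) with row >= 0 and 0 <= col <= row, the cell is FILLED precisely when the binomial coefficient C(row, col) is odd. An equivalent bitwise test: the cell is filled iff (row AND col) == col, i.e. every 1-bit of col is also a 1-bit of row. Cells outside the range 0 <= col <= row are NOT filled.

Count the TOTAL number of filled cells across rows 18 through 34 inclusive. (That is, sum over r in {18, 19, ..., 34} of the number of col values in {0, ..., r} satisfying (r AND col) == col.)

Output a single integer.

Answer: 166

Derivation:
r18=10010 pc2: +4 =4
r19=10011 pc3: +8 =12
r20=10100 pc2: +4 =16
r21=10101 pc3: +8 =24
r22=10110 pc3: +8 =32
r23=10111 pc4: +16 =48
r24=11000 pc2: +4 =52
r25=11001 pc3: +8 =60
r26=11010 pc3: +8 =68
r27=11011 pc4: +16 =84
r28=11100 pc3: +8 =92
r29=11101 pc4: +16 =108
r30=11110 pc4: +16 =124
r31=11111 pc5: +32 =156
r32=100000 pc1: +2 =158
r33=100001 pc2: +4 =162
r34=100010 pc2: +4 =166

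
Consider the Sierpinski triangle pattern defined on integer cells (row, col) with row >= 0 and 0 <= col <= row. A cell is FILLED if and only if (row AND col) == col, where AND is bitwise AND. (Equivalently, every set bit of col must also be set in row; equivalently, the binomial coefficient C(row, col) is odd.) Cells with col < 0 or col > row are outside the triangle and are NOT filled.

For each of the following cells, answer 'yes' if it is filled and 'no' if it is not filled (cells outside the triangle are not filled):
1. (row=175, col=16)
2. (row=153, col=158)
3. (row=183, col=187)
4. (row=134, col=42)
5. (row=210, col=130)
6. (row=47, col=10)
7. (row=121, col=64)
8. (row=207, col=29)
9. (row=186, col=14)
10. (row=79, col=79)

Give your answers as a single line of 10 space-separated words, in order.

(175,16): row=0b10101111, col=0b10000, row AND col = 0b0 = 0; 0 != 16 -> empty
(153,158): col outside [0, 153] -> not filled
(183,187): col outside [0, 183] -> not filled
(134,42): row=0b10000110, col=0b101010, row AND col = 0b10 = 2; 2 != 42 -> empty
(210,130): row=0b11010010, col=0b10000010, row AND col = 0b10000010 = 130; 130 == 130 -> filled
(47,10): row=0b101111, col=0b1010, row AND col = 0b1010 = 10; 10 == 10 -> filled
(121,64): row=0b1111001, col=0b1000000, row AND col = 0b1000000 = 64; 64 == 64 -> filled
(207,29): row=0b11001111, col=0b11101, row AND col = 0b1101 = 13; 13 != 29 -> empty
(186,14): row=0b10111010, col=0b1110, row AND col = 0b1010 = 10; 10 != 14 -> empty
(79,79): row=0b1001111, col=0b1001111, row AND col = 0b1001111 = 79; 79 == 79 -> filled

Answer: no no no no yes yes yes no no yes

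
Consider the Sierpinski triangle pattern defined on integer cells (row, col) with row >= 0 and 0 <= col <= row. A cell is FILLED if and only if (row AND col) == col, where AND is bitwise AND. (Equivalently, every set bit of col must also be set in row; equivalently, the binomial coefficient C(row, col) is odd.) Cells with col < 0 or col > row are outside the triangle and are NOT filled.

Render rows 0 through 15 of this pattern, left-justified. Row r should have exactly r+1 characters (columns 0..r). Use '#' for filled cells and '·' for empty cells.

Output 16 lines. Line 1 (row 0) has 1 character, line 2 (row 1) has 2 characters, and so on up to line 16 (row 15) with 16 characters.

r0=0: #
r1=1: ##
r2=10: #·#
r3=11: ####
r4=100: #···#
r5=101: ##··##
r6=110: #·#·#·#
r7=111: ########
r8=1000: #·······#
r9=1001: ##······##
r10=1010: #·#·····#·#
r11=1011: ####····####
r12=1100: #···#···#···#
r13=1101: ##··##··##··##
r14=1110: #·#·#·#·#·#·#·#
r15=1111: ################

Answer: #
##
#·#
####
#···#
##··##
#·#·#·#
########
#·······#
##······##
#·#·····#·#
####····####
#···#···#···#
##··##··##··##
#·#·#·#·#·#·#·#
################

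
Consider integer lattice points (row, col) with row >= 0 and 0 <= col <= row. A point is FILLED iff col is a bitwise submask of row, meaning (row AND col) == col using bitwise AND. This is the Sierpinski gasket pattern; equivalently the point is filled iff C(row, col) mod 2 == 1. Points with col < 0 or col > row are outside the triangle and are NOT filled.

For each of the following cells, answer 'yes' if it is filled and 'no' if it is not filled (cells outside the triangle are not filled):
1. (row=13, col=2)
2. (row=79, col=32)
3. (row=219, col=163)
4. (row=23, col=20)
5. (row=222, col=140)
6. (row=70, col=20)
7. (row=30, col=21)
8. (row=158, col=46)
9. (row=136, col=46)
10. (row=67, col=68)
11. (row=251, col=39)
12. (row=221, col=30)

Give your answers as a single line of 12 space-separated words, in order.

(13,2): row=0b1101, col=0b10, row AND col = 0b0 = 0; 0 != 2 -> empty
(79,32): row=0b1001111, col=0b100000, row AND col = 0b0 = 0; 0 != 32 -> empty
(219,163): row=0b11011011, col=0b10100011, row AND col = 0b10000011 = 131; 131 != 163 -> empty
(23,20): row=0b10111, col=0b10100, row AND col = 0b10100 = 20; 20 == 20 -> filled
(222,140): row=0b11011110, col=0b10001100, row AND col = 0b10001100 = 140; 140 == 140 -> filled
(70,20): row=0b1000110, col=0b10100, row AND col = 0b100 = 4; 4 != 20 -> empty
(30,21): row=0b11110, col=0b10101, row AND col = 0b10100 = 20; 20 != 21 -> empty
(158,46): row=0b10011110, col=0b101110, row AND col = 0b1110 = 14; 14 != 46 -> empty
(136,46): row=0b10001000, col=0b101110, row AND col = 0b1000 = 8; 8 != 46 -> empty
(67,68): col outside [0, 67] -> not filled
(251,39): row=0b11111011, col=0b100111, row AND col = 0b100011 = 35; 35 != 39 -> empty
(221,30): row=0b11011101, col=0b11110, row AND col = 0b11100 = 28; 28 != 30 -> empty

Answer: no no no yes yes no no no no no no no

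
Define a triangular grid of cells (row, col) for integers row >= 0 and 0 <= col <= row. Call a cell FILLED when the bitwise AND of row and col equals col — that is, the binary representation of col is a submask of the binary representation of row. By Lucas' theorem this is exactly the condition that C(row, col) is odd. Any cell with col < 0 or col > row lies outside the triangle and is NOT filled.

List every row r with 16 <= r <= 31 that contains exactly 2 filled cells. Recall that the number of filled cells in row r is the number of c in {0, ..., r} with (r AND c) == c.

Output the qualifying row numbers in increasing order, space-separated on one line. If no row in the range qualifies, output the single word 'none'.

Row r has 2^popcount(r) filled cells, so we need popcount(r) = log2(2) = 1.
Scan r = 16..31 and keep those with exactly 1 one-bits:
r=16=10000 popcount=1 -> KEEP
r=17=10001 popcount=2 -> skip
r=18=10010 popcount=2 -> skip
r=19=10011 popcount=3 -> skip
r=20=10100 popcount=2 -> skip
r=21=10101 popcount=3 -> skip
r=22=10110 popcount=3 -> skip
r=23=10111 popcount=4 -> skip
r=24=11000 popcount=2 -> skip
r=25=11001 popcount=3 -> skip
r=26=11010 popcount=3 -> skip
r=27=11011 popcount=4 -> skip
r=28=11100 popcount=3 -> skip
r=29=11101 popcount=4 -> skip
r=30=11110 popcount=4 -> skip
r=31=11111 popcount=5 -> skip
Kept rows: 16

Answer: 16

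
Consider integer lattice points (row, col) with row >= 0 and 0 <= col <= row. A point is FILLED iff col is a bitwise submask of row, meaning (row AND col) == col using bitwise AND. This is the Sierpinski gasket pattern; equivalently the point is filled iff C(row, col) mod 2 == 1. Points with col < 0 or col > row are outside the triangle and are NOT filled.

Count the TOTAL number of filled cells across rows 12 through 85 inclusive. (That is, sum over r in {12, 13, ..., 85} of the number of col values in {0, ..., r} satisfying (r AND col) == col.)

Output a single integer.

r12=1100 pc2: +4 =4
r13=1101 pc3: +8 =12
r14=1110 pc3: +8 =20
r15=1111 pc4: +16 =36
r16=10000 pc1: +2 =38
r17=10001 pc2: +4 =42
r18=10010 pc2: +4 =46
r19=10011 pc3: +8 =54
r20=10100 pc2: +4 =58
r21=10101 pc3: +8 =66
r22=10110 pc3: +8 =74
r23=10111 pc4: +16 =90
r24=11000 pc2: +4 =94
r25=11001 pc3: +8 =102
r26=11010 pc3: +8 =110
r27=11011 pc4: +16 =126
r28=11100 pc3: +8 =134
r29=11101 pc4: +16 =150
r30=11110 pc4: +16 =166
r31=11111 pc5: +32 =198
r32=100000 pc1: +2 =200
r33=100001 pc2: +4 =204
r34=100010 pc2: +4 =208
r35=100011 pc3: +8 =216
r36=100100 pc2: +4 =220
r37=100101 pc3: +8 =228
r38=100110 pc3: +8 =236
r39=100111 pc4: +16 =252
r40=101000 pc2: +4 =256
r41=101001 pc3: +8 =264
r42=101010 pc3: +8 =272
r43=101011 pc4: +16 =288
r44=101100 pc3: +8 =296
r45=101101 pc4: +16 =312
r46=101110 pc4: +16 =328
r47=101111 pc5: +32 =360
r48=110000 pc2: +4 =364
r49=110001 pc3: +8 =372
r50=110010 pc3: +8 =380
r51=110011 pc4: +16 =396
r52=110100 pc3: +8 =404
r53=110101 pc4: +16 =420
r54=110110 pc4: +16 =436
r55=110111 pc5: +32 =468
r56=111000 pc3: +8 =476
r57=111001 pc4: +16 =492
r58=111010 pc4: +16 =508
r59=111011 pc5: +32 =540
r60=111100 pc4: +16 =556
r61=111101 pc5: +32 =588
r62=111110 pc5: +32 =620
r63=111111 pc6: +64 =684
r64=1000000 pc1: +2 =686
r65=1000001 pc2: +4 =690
r66=1000010 pc2: +4 =694
r67=1000011 pc3: +8 =702
r68=1000100 pc2: +4 =706
r69=1000101 pc3: +8 =714
r70=1000110 pc3: +8 =722
r71=1000111 pc4: +16 =738
r72=1001000 pc2: +4 =742
r73=1001001 pc3: +8 =750
r74=1001010 pc3: +8 =758
r75=1001011 pc4: +16 =774
r76=1001100 pc3: +8 =782
r77=1001101 pc4: +16 =798
r78=1001110 pc4: +16 =814
r79=1001111 pc5: +32 =846
r80=1010000 pc2: +4 =850
r81=1010001 pc3: +8 =858
r82=1010010 pc3: +8 =866
r83=1010011 pc4: +16 =882
r84=1010100 pc3: +8 =890
r85=1010101 pc4: +16 =906

Answer: 906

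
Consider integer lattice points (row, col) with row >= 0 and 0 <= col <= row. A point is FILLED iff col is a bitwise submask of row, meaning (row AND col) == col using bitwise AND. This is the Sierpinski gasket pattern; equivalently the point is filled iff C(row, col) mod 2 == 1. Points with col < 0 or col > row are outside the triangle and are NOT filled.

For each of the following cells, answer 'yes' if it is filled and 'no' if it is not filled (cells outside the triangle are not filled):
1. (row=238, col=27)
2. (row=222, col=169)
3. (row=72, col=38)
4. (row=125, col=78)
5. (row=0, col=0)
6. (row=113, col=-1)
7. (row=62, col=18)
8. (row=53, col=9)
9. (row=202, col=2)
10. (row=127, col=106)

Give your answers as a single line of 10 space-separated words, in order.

(238,27): row=0b11101110, col=0b11011, row AND col = 0b1010 = 10; 10 != 27 -> empty
(222,169): row=0b11011110, col=0b10101001, row AND col = 0b10001000 = 136; 136 != 169 -> empty
(72,38): row=0b1001000, col=0b100110, row AND col = 0b0 = 0; 0 != 38 -> empty
(125,78): row=0b1111101, col=0b1001110, row AND col = 0b1001100 = 76; 76 != 78 -> empty
(0,0): row=0b0, col=0b0, row AND col = 0b0 = 0; 0 == 0 -> filled
(113,-1): col outside [0, 113] -> not filled
(62,18): row=0b111110, col=0b10010, row AND col = 0b10010 = 18; 18 == 18 -> filled
(53,9): row=0b110101, col=0b1001, row AND col = 0b1 = 1; 1 != 9 -> empty
(202,2): row=0b11001010, col=0b10, row AND col = 0b10 = 2; 2 == 2 -> filled
(127,106): row=0b1111111, col=0b1101010, row AND col = 0b1101010 = 106; 106 == 106 -> filled

Answer: no no no no yes no yes no yes yes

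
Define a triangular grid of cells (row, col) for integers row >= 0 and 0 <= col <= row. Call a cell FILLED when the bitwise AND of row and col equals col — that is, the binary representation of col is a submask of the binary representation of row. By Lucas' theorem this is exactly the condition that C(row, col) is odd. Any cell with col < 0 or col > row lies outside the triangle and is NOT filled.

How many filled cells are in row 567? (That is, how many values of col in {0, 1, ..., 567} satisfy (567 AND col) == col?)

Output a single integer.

Answer: 64

Derivation:
567 in binary = 1000110111
popcount(567) = number of 1-bits in 1000110111 = 6
A col c satisfies (567 AND c) == c iff every set bit of c is also set in 567; each of the 6 set bits of 567 can independently be on or off in c.
count = 2^6 = 64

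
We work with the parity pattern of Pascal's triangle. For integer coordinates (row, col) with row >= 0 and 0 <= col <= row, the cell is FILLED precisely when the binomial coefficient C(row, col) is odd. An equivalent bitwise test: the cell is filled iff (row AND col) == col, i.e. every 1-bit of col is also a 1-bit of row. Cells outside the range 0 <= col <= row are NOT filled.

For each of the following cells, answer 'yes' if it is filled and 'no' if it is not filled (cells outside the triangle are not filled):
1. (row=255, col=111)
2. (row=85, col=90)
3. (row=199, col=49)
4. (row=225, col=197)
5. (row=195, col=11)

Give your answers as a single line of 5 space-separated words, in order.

(255,111): row=0b11111111, col=0b1101111, row AND col = 0b1101111 = 111; 111 == 111 -> filled
(85,90): col outside [0, 85] -> not filled
(199,49): row=0b11000111, col=0b110001, row AND col = 0b1 = 1; 1 != 49 -> empty
(225,197): row=0b11100001, col=0b11000101, row AND col = 0b11000001 = 193; 193 != 197 -> empty
(195,11): row=0b11000011, col=0b1011, row AND col = 0b11 = 3; 3 != 11 -> empty

Answer: yes no no no no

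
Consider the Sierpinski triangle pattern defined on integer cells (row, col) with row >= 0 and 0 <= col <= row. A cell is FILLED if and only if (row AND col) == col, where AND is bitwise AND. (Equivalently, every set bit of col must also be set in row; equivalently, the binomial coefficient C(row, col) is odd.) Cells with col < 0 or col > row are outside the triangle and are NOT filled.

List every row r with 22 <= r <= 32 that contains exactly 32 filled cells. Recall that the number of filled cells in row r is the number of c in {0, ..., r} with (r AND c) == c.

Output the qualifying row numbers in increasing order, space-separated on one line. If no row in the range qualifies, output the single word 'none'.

Row r has 2^popcount(r) filled cells, so we need popcount(r) = log2(32) = 5.
Scan r = 22..32 and keep those with exactly 5 one-bits:
r=22=10110 popcount=3 -> skip
r=23=10111 popcount=4 -> skip
r=24=11000 popcount=2 -> skip
r=25=11001 popcount=3 -> skip
r=26=11010 popcount=3 -> skip
r=27=11011 popcount=4 -> skip
r=28=11100 popcount=3 -> skip
r=29=11101 popcount=4 -> skip
r=30=11110 popcount=4 -> skip
r=31=11111 popcount=5 -> KEEP
r=32=100000 popcount=1 -> skip
Kept rows: 31

Answer: 31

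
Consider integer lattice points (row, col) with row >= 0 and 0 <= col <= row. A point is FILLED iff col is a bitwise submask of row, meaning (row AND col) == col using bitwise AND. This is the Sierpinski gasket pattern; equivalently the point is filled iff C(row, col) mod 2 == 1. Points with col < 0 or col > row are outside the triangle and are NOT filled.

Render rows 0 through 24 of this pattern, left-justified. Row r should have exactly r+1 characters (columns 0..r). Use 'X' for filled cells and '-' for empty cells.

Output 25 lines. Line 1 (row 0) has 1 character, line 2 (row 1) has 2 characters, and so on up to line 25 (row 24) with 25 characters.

Answer: X
XX
X-X
XXXX
X---X
XX--XX
X-X-X-X
XXXXXXXX
X-------X
XX------XX
X-X-----X-X
XXXX----XXXX
X---X---X---X
XX--XX--XX--XX
X-X-X-X-X-X-X-X
XXXXXXXXXXXXXXXX
X---------------X
XX--------------XX
X-X-------------X-X
XXXX------------XXXX
X---X-----------X---X
XX--XX----------XX--XX
X-X-X-X---------X-X-X-X
XXXXXXXX--------XXXXXXXX
X-------X-------X-------X

Derivation:
r0=0: X
r1=1: XX
r2=10: X-X
r3=11: XXXX
r4=100: X---X
r5=101: XX--XX
r6=110: X-X-X-X
r7=111: XXXXXXXX
r8=1000: X-------X
r9=1001: XX------XX
r10=1010: X-X-----X-X
r11=1011: XXXX----XXXX
r12=1100: X---X---X---X
r13=1101: XX--XX--XX--XX
r14=1110: X-X-X-X-X-X-X-X
r15=1111: XXXXXXXXXXXXXXXX
r16=10000: X---------------X
r17=10001: XX--------------XX
r18=10010: X-X-------------X-X
r19=10011: XXXX------------XXXX
r20=10100: X---X-----------X---X
r21=10101: XX--XX----------XX--XX
r22=10110: X-X-X-X---------X-X-X-X
r23=10111: XXXXXXXX--------XXXXXXXX
r24=11000: X-------X-------X-------X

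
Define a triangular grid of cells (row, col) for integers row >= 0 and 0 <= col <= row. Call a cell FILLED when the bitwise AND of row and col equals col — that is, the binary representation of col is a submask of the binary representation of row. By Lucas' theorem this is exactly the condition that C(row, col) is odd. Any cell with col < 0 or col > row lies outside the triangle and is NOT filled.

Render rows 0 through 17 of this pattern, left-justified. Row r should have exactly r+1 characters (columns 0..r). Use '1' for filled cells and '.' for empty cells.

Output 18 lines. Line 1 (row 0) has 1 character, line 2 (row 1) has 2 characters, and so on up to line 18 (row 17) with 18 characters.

r0=0: 1
r1=1: 11
r2=10: 1.1
r3=11: 1111
r4=100: 1...1
r5=101: 11..11
r6=110: 1.1.1.1
r7=111: 11111111
r8=1000: 1.......1
r9=1001: 11......11
r10=1010: 1.1.....1.1
r11=1011: 1111....1111
r12=1100: 1...1...1...1
r13=1101: 11..11..11..11
r14=1110: 1.1.1.1.1.1.1.1
r15=1111: 1111111111111111
r16=10000: 1...............1
r17=10001: 11..............11

Answer: 1
11
1.1
1111
1...1
11..11
1.1.1.1
11111111
1.......1
11......11
1.1.....1.1
1111....1111
1...1...1...1
11..11..11..11
1.1.1.1.1.1.1.1
1111111111111111
1...............1
11..............11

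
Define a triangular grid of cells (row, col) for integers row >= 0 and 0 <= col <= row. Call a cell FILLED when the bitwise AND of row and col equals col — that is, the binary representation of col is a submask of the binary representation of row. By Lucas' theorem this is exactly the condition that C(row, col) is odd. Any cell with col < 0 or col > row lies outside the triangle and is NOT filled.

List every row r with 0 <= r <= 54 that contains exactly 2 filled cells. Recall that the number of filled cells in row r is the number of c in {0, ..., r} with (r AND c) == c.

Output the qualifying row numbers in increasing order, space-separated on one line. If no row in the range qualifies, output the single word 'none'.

Row r has 2^popcount(r) filled cells, so we need popcount(r) = log2(2) = 1.
Scan r = 0..54 and keep those with exactly 1 one-bits:
r=0=0 popcount=0 -> skip
r=1=1 popcount=1 -> KEEP
r=2=10 popcount=1 -> KEEP
r=3=11 popcount=2 -> skip
r=4=100 popcount=1 -> KEEP
r=5=101 popcount=2 -> skip
r=6=110 popcount=2 -> skip
r=7=111 popcount=3 -> skip
r=8=1000 popcount=1 -> KEEP
r=9=1001 popcount=2 -> skip
r=10=1010 popcount=2 -> skip
r=11=1011 popcount=3 -> skip
r=12=1100 popcount=2 -> skip
r=13=1101 popcount=3 -> skip
r=14=1110 popcount=3 -> skip
r=15=1111 popcount=4 -> skip
r=16=10000 popcount=1 -> KEEP
r=17=10001 popcount=2 -> skip
r=18=10010 popcount=2 -> skip
r=19=10011 popcount=3 -> skip
r=20=10100 popcount=2 -> skip
r=21=10101 popcount=3 -> skip
r=22=10110 popcount=3 -> skip
r=23=10111 popcount=4 -> skip
r=24=11000 popcount=2 -> skip
r=25=11001 popcount=3 -> skip
r=26=11010 popcount=3 -> skip
r=27=11011 popcount=4 -> skip
r=28=11100 popcount=3 -> skip
r=29=11101 popcount=4 -> skip
r=30=11110 popcount=4 -> skip
r=31=11111 popcount=5 -> skip
r=32=100000 popcount=1 -> KEEP
r=33=100001 popcount=2 -> skip
r=34=100010 popcount=2 -> skip
r=35=100011 popcount=3 -> skip
r=36=100100 popcount=2 -> skip
r=37=100101 popcount=3 -> skip
r=38=100110 popcount=3 -> skip
r=39=100111 popcount=4 -> skip
r=40=101000 popcount=2 -> skip
r=41=101001 popcount=3 -> skip
r=42=101010 popcount=3 -> skip
r=43=101011 popcount=4 -> skip
r=44=101100 popcount=3 -> skip
r=45=101101 popcount=4 -> skip
r=46=101110 popcount=4 -> skip
r=47=101111 popcount=5 -> skip
r=48=110000 popcount=2 -> skip
r=49=110001 popcount=3 -> skip
r=50=110010 popcount=3 -> skip
r=51=110011 popcount=4 -> skip
r=52=110100 popcount=3 -> skip
r=53=110101 popcount=4 -> skip
r=54=110110 popcount=4 -> skip
Kept rows: 1 2 4 8 16 32

Answer: 1 2 4 8 16 32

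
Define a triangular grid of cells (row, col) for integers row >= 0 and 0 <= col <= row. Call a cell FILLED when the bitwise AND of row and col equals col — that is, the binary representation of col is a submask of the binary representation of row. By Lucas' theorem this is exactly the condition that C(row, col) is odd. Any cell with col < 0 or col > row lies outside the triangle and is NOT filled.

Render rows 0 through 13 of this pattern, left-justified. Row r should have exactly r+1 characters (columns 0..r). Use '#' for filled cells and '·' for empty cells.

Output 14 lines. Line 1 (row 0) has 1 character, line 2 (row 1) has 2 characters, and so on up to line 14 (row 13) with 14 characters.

Answer: #
##
#·#
####
#···#
##··##
#·#·#·#
########
#·······#
##······##
#·#·····#·#
####····####
#···#···#···#
##··##··##··##

Derivation:
r0=0: #
r1=1: ##
r2=10: #·#
r3=11: ####
r4=100: #···#
r5=101: ##··##
r6=110: #·#·#·#
r7=111: ########
r8=1000: #·······#
r9=1001: ##······##
r10=1010: #·#·····#·#
r11=1011: ####····####
r12=1100: #···#···#···#
r13=1101: ##··##··##··##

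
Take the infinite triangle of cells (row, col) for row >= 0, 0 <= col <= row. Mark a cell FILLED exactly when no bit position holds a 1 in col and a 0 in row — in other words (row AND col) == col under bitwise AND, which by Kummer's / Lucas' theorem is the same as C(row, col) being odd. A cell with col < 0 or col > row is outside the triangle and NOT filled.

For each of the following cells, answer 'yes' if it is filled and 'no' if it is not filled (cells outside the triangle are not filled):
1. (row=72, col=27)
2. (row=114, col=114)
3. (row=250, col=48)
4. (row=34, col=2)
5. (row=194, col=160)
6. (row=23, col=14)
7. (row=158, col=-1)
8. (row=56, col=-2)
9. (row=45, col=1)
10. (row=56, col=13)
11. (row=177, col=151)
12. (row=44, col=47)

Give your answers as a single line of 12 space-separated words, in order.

Answer: no yes yes yes no no no no yes no no no

Derivation:
(72,27): row=0b1001000, col=0b11011, row AND col = 0b1000 = 8; 8 != 27 -> empty
(114,114): row=0b1110010, col=0b1110010, row AND col = 0b1110010 = 114; 114 == 114 -> filled
(250,48): row=0b11111010, col=0b110000, row AND col = 0b110000 = 48; 48 == 48 -> filled
(34,2): row=0b100010, col=0b10, row AND col = 0b10 = 2; 2 == 2 -> filled
(194,160): row=0b11000010, col=0b10100000, row AND col = 0b10000000 = 128; 128 != 160 -> empty
(23,14): row=0b10111, col=0b1110, row AND col = 0b110 = 6; 6 != 14 -> empty
(158,-1): col outside [0, 158] -> not filled
(56,-2): col outside [0, 56] -> not filled
(45,1): row=0b101101, col=0b1, row AND col = 0b1 = 1; 1 == 1 -> filled
(56,13): row=0b111000, col=0b1101, row AND col = 0b1000 = 8; 8 != 13 -> empty
(177,151): row=0b10110001, col=0b10010111, row AND col = 0b10010001 = 145; 145 != 151 -> empty
(44,47): col outside [0, 44] -> not filled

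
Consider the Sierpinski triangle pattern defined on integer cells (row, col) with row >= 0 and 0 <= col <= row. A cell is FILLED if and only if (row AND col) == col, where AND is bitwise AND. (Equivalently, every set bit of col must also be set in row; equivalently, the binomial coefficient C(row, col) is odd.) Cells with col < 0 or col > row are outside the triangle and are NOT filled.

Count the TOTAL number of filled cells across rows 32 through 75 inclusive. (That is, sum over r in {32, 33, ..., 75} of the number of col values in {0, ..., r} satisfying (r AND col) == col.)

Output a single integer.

Answer: 576

Derivation:
r32=100000 pc1: +2 =2
r33=100001 pc2: +4 =6
r34=100010 pc2: +4 =10
r35=100011 pc3: +8 =18
r36=100100 pc2: +4 =22
r37=100101 pc3: +8 =30
r38=100110 pc3: +8 =38
r39=100111 pc4: +16 =54
r40=101000 pc2: +4 =58
r41=101001 pc3: +8 =66
r42=101010 pc3: +8 =74
r43=101011 pc4: +16 =90
r44=101100 pc3: +8 =98
r45=101101 pc4: +16 =114
r46=101110 pc4: +16 =130
r47=101111 pc5: +32 =162
r48=110000 pc2: +4 =166
r49=110001 pc3: +8 =174
r50=110010 pc3: +8 =182
r51=110011 pc4: +16 =198
r52=110100 pc3: +8 =206
r53=110101 pc4: +16 =222
r54=110110 pc4: +16 =238
r55=110111 pc5: +32 =270
r56=111000 pc3: +8 =278
r57=111001 pc4: +16 =294
r58=111010 pc4: +16 =310
r59=111011 pc5: +32 =342
r60=111100 pc4: +16 =358
r61=111101 pc5: +32 =390
r62=111110 pc5: +32 =422
r63=111111 pc6: +64 =486
r64=1000000 pc1: +2 =488
r65=1000001 pc2: +4 =492
r66=1000010 pc2: +4 =496
r67=1000011 pc3: +8 =504
r68=1000100 pc2: +4 =508
r69=1000101 pc3: +8 =516
r70=1000110 pc3: +8 =524
r71=1000111 pc4: +16 =540
r72=1001000 pc2: +4 =544
r73=1001001 pc3: +8 =552
r74=1001010 pc3: +8 =560
r75=1001011 pc4: +16 =576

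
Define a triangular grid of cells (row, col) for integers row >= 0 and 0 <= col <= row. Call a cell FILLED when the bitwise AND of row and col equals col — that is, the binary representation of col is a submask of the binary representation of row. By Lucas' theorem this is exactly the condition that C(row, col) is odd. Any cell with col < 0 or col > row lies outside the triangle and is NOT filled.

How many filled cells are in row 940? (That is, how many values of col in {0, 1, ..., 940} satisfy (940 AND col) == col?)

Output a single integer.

Answer: 64

Derivation:
940 in binary = 1110101100
popcount(940) = number of 1-bits in 1110101100 = 6
A col c satisfies (940 AND c) == c iff every set bit of c is also set in 940; each of the 6 set bits of 940 can independently be on or off in c.
count = 2^6 = 64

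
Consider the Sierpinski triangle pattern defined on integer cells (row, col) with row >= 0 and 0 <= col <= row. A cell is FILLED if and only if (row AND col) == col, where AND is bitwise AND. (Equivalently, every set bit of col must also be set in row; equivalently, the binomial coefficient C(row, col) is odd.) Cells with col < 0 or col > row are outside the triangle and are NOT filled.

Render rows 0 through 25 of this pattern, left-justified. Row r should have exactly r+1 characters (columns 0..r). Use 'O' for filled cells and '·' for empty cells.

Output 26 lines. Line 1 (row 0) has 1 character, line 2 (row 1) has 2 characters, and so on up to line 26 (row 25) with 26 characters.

Answer: O
OO
O·O
OOOO
O···O
OO··OO
O·O·O·O
OOOOOOOO
O·······O
OO······OO
O·O·····O·O
OOOO····OOOO
O···O···O···O
OO··OO··OO··OO
O·O·O·O·O·O·O·O
OOOOOOOOOOOOOOOO
O···············O
OO··············OO
O·O·············O·O
OOOO············OOOO
O···O···········O···O
OO··OO··········OO··OO
O·O·O·O·········O·O·O·O
OOOOOOOO········OOOOOOOO
O·······O·······O·······O
OO······OO······OO······OO

Derivation:
r0=0: O
r1=1: OO
r2=10: O·O
r3=11: OOOO
r4=100: O···O
r5=101: OO··OO
r6=110: O·O·O·O
r7=111: OOOOOOOO
r8=1000: O·······O
r9=1001: OO······OO
r10=1010: O·O·····O·O
r11=1011: OOOO····OOOO
r12=1100: O···O···O···O
r13=1101: OO··OO··OO··OO
r14=1110: O·O·O·O·O·O·O·O
r15=1111: OOOOOOOOOOOOOOOO
r16=10000: O···············O
r17=10001: OO··············OO
r18=10010: O·O·············O·O
r19=10011: OOOO············OOOO
r20=10100: O···O···········O···O
r21=10101: OO··OO··········OO··OO
r22=10110: O·O·O·O·········O·O·O·O
r23=10111: OOOOOOOO········OOOOOOOO
r24=11000: O·······O·······O·······O
r25=11001: OO······OO······OO······OO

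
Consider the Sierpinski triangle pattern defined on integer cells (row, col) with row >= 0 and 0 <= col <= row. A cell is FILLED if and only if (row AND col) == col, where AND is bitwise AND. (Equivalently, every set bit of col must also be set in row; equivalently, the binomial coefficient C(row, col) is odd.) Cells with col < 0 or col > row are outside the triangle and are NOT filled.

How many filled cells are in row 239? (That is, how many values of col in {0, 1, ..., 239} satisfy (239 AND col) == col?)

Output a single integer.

Answer: 128

Derivation:
239 in binary = 11101111
popcount(239) = number of 1-bits in 11101111 = 7
A col c satisfies (239 AND c) == c iff every set bit of c is also set in 239; each of the 7 set bits of 239 can independently be on or off in c.
count = 2^7 = 128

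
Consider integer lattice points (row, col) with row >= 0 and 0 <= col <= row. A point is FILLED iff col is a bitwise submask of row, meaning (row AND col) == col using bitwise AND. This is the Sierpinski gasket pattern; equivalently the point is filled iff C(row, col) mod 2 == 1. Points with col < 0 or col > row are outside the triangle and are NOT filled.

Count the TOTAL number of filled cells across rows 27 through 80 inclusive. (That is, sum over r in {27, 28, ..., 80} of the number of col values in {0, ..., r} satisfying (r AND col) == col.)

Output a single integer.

r27=11011 pc4: +16 =16
r28=11100 pc3: +8 =24
r29=11101 pc4: +16 =40
r30=11110 pc4: +16 =56
r31=11111 pc5: +32 =88
r32=100000 pc1: +2 =90
r33=100001 pc2: +4 =94
r34=100010 pc2: +4 =98
r35=100011 pc3: +8 =106
r36=100100 pc2: +4 =110
r37=100101 pc3: +8 =118
r38=100110 pc3: +8 =126
r39=100111 pc4: +16 =142
r40=101000 pc2: +4 =146
r41=101001 pc3: +8 =154
r42=101010 pc3: +8 =162
r43=101011 pc4: +16 =178
r44=101100 pc3: +8 =186
r45=101101 pc4: +16 =202
r46=101110 pc4: +16 =218
r47=101111 pc5: +32 =250
r48=110000 pc2: +4 =254
r49=110001 pc3: +8 =262
r50=110010 pc3: +8 =270
r51=110011 pc4: +16 =286
r52=110100 pc3: +8 =294
r53=110101 pc4: +16 =310
r54=110110 pc4: +16 =326
r55=110111 pc5: +32 =358
r56=111000 pc3: +8 =366
r57=111001 pc4: +16 =382
r58=111010 pc4: +16 =398
r59=111011 pc5: +32 =430
r60=111100 pc4: +16 =446
r61=111101 pc5: +32 =478
r62=111110 pc5: +32 =510
r63=111111 pc6: +64 =574
r64=1000000 pc1: +2 =576
r65=1000001 pc2: +4 =580
r66=1000010 pc2: +4 =584
r67=1000011 pc3: +8 =592
r68=1000100 pc2: +4 =596
r69=1000101 pc3: +8 =604
r70=1000110 pc3: +8 =612
r71=1000111 pc4: +16 =628
r72=1001000 pc2: +4 =632
r73=1001001 pc3: +8 =640
r74=1001010 pc3: +8 =648
r75=1001011 pc4: +16 =664
r76=1001100 pc3: +8 =672
r77=1001101 pc4: +16 =688
r78=1001110 pc4: +16 =704
r79=1001111 pc5: +32 =736
r80=1010000 pc2: +4 =740

Answer: 740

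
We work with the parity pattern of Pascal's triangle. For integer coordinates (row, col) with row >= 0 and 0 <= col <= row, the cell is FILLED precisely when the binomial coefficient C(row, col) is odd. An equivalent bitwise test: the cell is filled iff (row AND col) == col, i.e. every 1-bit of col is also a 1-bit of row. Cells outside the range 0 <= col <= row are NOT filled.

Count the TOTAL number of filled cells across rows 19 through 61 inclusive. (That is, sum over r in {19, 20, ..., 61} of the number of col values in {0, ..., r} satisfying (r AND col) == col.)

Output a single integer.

r19=10011 pc3: +8 =8
r20=10100 pc2: +4 =12
r21=10101 pc3: +8 =20
r22=10110 pc3: +8 =28
r23=10111 pc4: +16 =44
r24=11000 pc2: +4 =48
r25=11001 pc3: +8 =56
r26=11010 pc3: +8 =64
r27=11011 pc4: +16 =80
r28=11100 pc3: +8 =88
r29=11101 pc4: +16 =104
r30=11110 pc4: +16 =120
r31=11111 pc5: +32 =152
r32=100000 pc1: +2 =154
r33=100001 pc2: +4 =158
r34=100010 pc2: +4 =162
r35=100011 pc3: +8 =170
r36=100100 pc2: +4 =174
r37=100101 pc3: +8 =182
r38=100110 pc3: +8 =190
r39=100111 pc4: +16 =206
r40=101000 pc2: +4 =210
r41=101001 pc3: +8 =218
r42=101010 pc3: +8 =226
r43=101011 pc4: +16 =242
r44=101100 pc3: +8 =250
r45=101101 pc4: +16 =266
r46=101110 pc4: +16 =282
r47=101111 pc5: +32 =314
r48=110000 pc2: +4 =318
r49=110001 pc3: +8 =326
r50=110010 pc3: +8 =334
r51=110011 pc4: +16 =350
r52=110100 pc3: +8 =358
r53=110101 pc4: +16 =374
r54=110110 pc4: +16 =390
r55=110111 pc5: +32 =422
r56=111000 pc3: +8 =430
r57=111001 pc4: +16 =446
r58=111010 pc4: +16 =462
r59=111011 pc5: +32 =494
r60=111100 pc4: +16 =510
r61=111101 pc5: +32 =542

Answer: 542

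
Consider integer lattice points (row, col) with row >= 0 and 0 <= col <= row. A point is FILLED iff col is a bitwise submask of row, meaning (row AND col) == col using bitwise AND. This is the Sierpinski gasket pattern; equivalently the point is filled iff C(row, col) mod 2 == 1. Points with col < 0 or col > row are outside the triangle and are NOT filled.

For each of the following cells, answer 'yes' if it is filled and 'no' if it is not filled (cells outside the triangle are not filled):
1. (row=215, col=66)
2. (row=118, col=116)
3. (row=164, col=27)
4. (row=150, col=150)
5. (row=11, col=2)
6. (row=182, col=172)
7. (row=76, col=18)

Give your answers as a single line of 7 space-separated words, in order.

(215,66): row=0b11010111, col=0b1000010, row AND col = 0b1000010 = 66; 66 == 66 -> filled
(118,116): row=0b1110110, col=0b1110100, row AND col = 0b1110100 = 116; 116 == 116 -> filled
(164,27): row=0b10100100, col=0b11011, row AND col = 0b0 = 0; 0 != 27 -> empty
(150,150): row=0b10010110, col=0b10010110, row AND col = 0b10010110 = 150; 150 == 150 -> filled
(11,2): row=0b1011, col=0b10, row AND col = 0b10 = 2; 2 == 2 -> filled
(182,172): row=0b10110110, col=0b10101100, row AND col = 0b10100100 = 164; 164 != 172 -> empty
(76,18): row=0b1001100, col=0b10010, row AND col = 0b0 = 0; 0 != 18 -> empty

Answer: yes yes no yes yes no no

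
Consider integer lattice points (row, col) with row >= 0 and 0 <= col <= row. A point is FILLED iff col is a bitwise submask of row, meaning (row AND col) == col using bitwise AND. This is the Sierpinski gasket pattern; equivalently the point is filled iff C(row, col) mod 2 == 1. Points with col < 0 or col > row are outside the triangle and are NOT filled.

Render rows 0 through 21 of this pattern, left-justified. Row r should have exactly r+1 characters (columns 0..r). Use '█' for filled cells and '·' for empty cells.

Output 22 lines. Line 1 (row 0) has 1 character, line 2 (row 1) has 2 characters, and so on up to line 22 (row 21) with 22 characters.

r0=0: █
r1=1: ██
r2=10: █·█
r3=11: ████
r4=100: █···█
r5=101: ██··██
r6=110: █·█·█·█
r7=111: ████████
r8=1000: █·······█
r9=1001: ██······██
r10=1010: █·█·····█·█
r11=1011: ████····████
r12=1100: █···█···█···█
r13=1101: ██··██··██··██
r14=1110: █·█·█·█·█·█·█·█
r15=1111: ████████████████
r16=10000: █···············█
r17=10001: ██··············██
r18=10010: █·█·············█·█
r19=10011: ████············████
r20=10100: █···█···········█···█
r21=10101: ██··██··········██··██

Answer: █
██
█·█
████
█···█
██··██
█·█·█·█
████████
█·······█
██······██
█·█·····█·█
████····████
█···█···█···█
██··██··██··██
█·█·█·█·█·█·█·█
████████████████
█···············█
██··············██
█·█·············█·█
████············████
█···█···········█···█
██··██··········██··██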